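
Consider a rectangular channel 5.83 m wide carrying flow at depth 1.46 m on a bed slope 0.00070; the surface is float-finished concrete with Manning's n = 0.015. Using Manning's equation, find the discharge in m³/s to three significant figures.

14.7 m³/s

A = b·y = 5.83 × 1.46 = 8.512 m²
P = b + 2y = 5.83 + 2×1.46 = 8.750 m
R = A/P = 8.512/8.750 = 0.9728 m
Q = (1/n)·A·R^(2/3)·S^(1/2) = (1/0.015) × 8.512 × 0.9728^(2/3) × 0.00070^(1/2) = 14.74 m³/s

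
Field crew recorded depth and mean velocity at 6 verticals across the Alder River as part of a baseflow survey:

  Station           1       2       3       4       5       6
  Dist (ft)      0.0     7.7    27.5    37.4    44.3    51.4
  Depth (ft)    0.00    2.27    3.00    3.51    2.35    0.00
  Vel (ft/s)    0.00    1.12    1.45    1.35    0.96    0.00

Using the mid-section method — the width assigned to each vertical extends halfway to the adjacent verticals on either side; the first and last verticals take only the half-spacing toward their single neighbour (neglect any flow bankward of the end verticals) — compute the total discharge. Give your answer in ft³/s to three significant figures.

w_2 = (27.5 − 0.0)/2 = 13.75 ft; q_2 = 1.12 × 2.27 × 13.75 = 34.96 ft³/s
w_3 = (37.4 − 7.7)/2 = 14.85 ft; q_3 = 1.45 × 3.00 × 14.85 = 64.60 ft³/s
w_4 = (44.3 − 27.5)/2 = 8.4 ft; q_4 = 1.35 × 3.51 × 8.4 = 39.80 ft³/s
w_5 = (51.4 − 37.4)/2 = 7 ft; q_5 = 0.96 × 2.35 × 7 = 15.79 ft³/s
Stations 1, 6 contribute zero (depth or velocity is 0).
Q = Σ qᵢ = 155.2 ft³/s

155 ft³/s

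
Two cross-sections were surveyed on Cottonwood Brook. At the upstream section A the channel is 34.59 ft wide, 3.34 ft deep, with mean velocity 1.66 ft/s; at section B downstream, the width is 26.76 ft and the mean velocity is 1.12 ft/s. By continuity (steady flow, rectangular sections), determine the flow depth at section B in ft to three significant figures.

6.40 ft

Q = A₁V₁ = (34.59×3.34) × 1.66 = 191.8 ft³/s
d₂ = Q/(b₂ V₂) = 191.8/(26.76×1.12) = 6.399 ft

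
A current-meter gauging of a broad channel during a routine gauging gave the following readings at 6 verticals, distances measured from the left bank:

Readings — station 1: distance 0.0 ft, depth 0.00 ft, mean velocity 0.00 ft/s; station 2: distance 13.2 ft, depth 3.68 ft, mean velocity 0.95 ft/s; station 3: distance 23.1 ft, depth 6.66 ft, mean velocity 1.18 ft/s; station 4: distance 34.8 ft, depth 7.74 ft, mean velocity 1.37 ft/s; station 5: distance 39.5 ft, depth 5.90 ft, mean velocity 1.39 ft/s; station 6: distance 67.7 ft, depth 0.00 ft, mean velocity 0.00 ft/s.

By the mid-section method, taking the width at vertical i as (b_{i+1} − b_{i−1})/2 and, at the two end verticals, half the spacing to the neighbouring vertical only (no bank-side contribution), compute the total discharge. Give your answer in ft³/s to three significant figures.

w_2 = (23.1 − 0.0)/2 = 11.55 ft; q_2 = 0.95 × 3.68 × 11.55 = 40.38 ft³/s
w_3 = (34.8 − 13.2)/2 = 10.8 ft; q_3 = 1.18 × 6.66 × 10.8 = 84.88 ft³/s
w_4 = (39.5 − 23.1)/2 = 8.2 ft; q_4 = 1.37 × 7.74 × 8.2 = 86.95 ft³/s
w_5 = (67.7 − 34.8)/2 = 16.45 ft; q_5 = 1.39 × 5.90 × 16.45 = 134.9 ft³/s
Stations 1, 6 contribute zero (depth or velocity is 0).
Q = Σ qᵢ = 347.1 ft³/s

347 ft³/s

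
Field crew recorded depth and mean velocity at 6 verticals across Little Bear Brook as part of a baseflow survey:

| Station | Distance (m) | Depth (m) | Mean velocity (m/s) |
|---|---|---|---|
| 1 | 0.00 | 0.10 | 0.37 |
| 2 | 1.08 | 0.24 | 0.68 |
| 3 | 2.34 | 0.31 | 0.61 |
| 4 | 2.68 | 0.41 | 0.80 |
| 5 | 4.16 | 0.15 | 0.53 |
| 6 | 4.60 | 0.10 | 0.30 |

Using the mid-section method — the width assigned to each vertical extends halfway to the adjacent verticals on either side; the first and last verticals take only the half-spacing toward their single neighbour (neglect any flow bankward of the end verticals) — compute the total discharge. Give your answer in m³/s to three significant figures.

w_1 = (1.08 − 0.00)/2 = 0.54 m; q_1 = 0.37 × 0.10 × 0.54 = 0.01998 m³/s
w_2 = (2.34 − 0.00)/2 = 1.17 m; q_2 = 0.68 × 0.24 × 1.17 = 0.1909 m³/s
w_3 = (2.68 − 1.08)/2 = 0.8 m; q_3 = 0.61 × 0.31 × 0.8 = 0.1513 m³/s
w_4 = (4.16 − 2.34)/2 = 0.91 m; q_4 = 0.80 × 0.41 × 0.91 = 0.2985 m³/s
w_5 = (4.60 − 2.68)/2 = 0.96 m; q_5 = 0.53 × 0.15 × 0.96 = 0.07632 m³/s
w_6 = (4.60 − 4.16)/2 = 0.22 m; q_6 = 0.30 × 0.10 × 0.22 = 0.006600 m³/s
Q = Σ qᵢ = 0.7436 m³/s

0.744 m³/s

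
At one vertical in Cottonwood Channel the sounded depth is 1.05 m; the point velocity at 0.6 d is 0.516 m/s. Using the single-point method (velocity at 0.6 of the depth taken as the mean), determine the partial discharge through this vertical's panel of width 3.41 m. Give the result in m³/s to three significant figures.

1.85 m³/s

v̄ = v₀.₆ = 0.516 m/s
q = v̄ × d × w = 0.5160 × 1.05 × 3.41 = 1.848 m³/s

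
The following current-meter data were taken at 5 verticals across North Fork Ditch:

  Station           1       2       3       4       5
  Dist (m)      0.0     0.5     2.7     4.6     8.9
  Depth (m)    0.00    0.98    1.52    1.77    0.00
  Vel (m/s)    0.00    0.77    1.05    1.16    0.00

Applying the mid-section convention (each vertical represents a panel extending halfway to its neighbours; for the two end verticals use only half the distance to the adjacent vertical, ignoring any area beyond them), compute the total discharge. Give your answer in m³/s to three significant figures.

w_2 = (2.7 − 0.0)/2 = 1.35 m; q_2 = 0.77 × 0.98 × 1.35 = 1.019 m³/s
w_3 = (4.6 − 0.5)/2 = 2.05 m; q_3 = 1.05 × 1.52 × 2.05 = 3.272 m³/s
w_4 = (8.9 − 2.7)/2 = 3.1 m; q_4 = 1.16 × 1.77 × 3.1 = 6.365 m³/s
Stations 1, 5 contribute zero (depth or velocity is 0).
Q = Σ qᵢ = 10.66 m³/s

10.7 m³/s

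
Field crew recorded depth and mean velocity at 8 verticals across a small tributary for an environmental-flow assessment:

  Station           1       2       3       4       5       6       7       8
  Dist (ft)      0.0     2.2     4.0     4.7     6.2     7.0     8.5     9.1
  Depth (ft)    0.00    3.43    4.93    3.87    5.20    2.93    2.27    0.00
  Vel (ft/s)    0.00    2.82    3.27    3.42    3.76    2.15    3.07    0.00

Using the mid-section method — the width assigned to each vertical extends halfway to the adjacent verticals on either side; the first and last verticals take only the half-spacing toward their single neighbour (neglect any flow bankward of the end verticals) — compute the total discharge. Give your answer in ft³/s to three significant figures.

91.1 ft³/s

w_2 = (4.0 − 0.0)/2 = 2 ft; q_2 = 2.82 × 3.43 × 2 = 19.35 ft³/s
w_3 = (4.7 − 2.2)/2 = 1.25 ft; q_3 = 3.27 × 4.93 × 1.25 = 20.15 ft³/s
w_4 = (6.2 − 4.0)/2 = 1.1 ft; q_4 = 3.42 × 3.87 × 1.1 = 14.56 ft³/s
w_5 = (7.0 − 4.7)/2 = 1.15 ft; q_5 = 3.76 × 5.20 × 1.15 = 22.48 ft³/s
w_6 = (8.5 − 6.2)/2 = 1.15 ft; q_6 = 2.15 × 2.93 × 1.15 = 7.244 ft³/s
w_7 = (9.1 − 7.0)/2 = 1.05 ft; q_7 = 3.07 × 2.27 × 1.05 = 7.317 ft³/s
Stations 1, 8 contribute zero (depth or velocity is 0).
Q = Σ qᵢ = 91.10 ft³/s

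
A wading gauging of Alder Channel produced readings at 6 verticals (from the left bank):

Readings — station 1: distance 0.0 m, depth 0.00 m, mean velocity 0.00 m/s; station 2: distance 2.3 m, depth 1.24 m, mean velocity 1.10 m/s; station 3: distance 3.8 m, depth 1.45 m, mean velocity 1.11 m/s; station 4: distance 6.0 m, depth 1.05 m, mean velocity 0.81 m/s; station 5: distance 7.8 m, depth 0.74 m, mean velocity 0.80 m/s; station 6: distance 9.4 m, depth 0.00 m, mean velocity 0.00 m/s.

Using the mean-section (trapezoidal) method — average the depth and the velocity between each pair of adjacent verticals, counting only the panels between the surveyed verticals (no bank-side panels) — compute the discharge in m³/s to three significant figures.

7.19 m³/s

Panel 1-2: Δb = 2.3 m, d̄ = (0.00+1.24)/2 = 0.62, v̄ = (0.00+1.10)/2 = 0.55 → q = 2.3×0.62×0.55 = 0.7843 m³/s
Panel 2-3: Δb = 1.5 m, d̄ = (1.24+1.45)/2 = 1.345, v̄ = (1.10+1.11)/2 = 1.105 → q = 1.5×1.345×1.105 = 2.229 m³/s
Panel 3-4: Δb = 2.2 m, d̄ = (1.45+1.05)/2 = 1.25, v̄ = (1.11+0.81)/2 = 0.96 → q = 2.2×1.25×0.96 = 2.640 m³/s
Panel 4-5: Δb = 1.8 m, d̄ = (1.05+0.74)/2 = 0.895, v̄ = (0.81+0.80)/2 = 0.805 → q = 1.8×0.895×0.805 = 1.297 m³/s
Panel 5-6: Δb = 1.6 m, d̄ = (0.74+0.00)/2 = 0.37, v̄ = (0.80+0.00)/2 = 0.4 → q = 1.6×0.37×0.4 = 0.2368 m³/s
Q = Σ q = 7.187 m³/s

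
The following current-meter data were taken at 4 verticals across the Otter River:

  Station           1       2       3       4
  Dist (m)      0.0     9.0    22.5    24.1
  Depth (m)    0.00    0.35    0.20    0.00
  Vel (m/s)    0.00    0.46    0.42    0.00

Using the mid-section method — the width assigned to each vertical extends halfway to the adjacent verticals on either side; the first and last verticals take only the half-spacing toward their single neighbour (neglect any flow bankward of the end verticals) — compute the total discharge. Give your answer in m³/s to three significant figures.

2.45 m³/s

w_2 = (22.5 − 0.0)/2 = 11.25 m; q_2 = 0.46 × 0.35 × 11.25 = 1.811 m³/s
w_3 = (24.1 − 9.0)/2 = 7.55 m; q_3 = 0.42 × 0.20 × 7.55 = 0.6342 m³/s
Stations 1, 4 contribute zero (depth or velocity is 0).
Q = Σ qᵢ = 2.445 m³/s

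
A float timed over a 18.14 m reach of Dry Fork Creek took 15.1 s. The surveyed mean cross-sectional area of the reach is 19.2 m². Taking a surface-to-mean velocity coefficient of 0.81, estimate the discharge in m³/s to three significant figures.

18.7 m³/s

v_surface = L / t̄ = 18.14 / 15.1 = 1.201 m/s
v_mean = 0.81 × 1.201 = 0.9731 m/s
Q = A × v_mean = 19.2 × 0.9731 = 18.68 m³/s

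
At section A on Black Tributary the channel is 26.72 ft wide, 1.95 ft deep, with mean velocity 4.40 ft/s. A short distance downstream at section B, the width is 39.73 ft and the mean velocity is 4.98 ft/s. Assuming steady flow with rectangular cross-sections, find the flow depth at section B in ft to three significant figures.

1.16 ft

Q = A₁V₁ = (26.72×1.95) × 4.40 = 229.3 ft³/s
d₂ = Q/(b₂ V₂) = 229.3/(39.73×4.98) = 1.159 ft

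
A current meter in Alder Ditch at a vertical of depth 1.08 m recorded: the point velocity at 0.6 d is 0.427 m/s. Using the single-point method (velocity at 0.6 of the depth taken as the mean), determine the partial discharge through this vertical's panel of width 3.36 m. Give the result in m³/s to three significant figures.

v̄ = v₀.₆ = 0.427 m/s
q = v̄ × d × w = 0.4270 × 1.08 × 3.36 = 1.549 m³/s

1.55 m³/s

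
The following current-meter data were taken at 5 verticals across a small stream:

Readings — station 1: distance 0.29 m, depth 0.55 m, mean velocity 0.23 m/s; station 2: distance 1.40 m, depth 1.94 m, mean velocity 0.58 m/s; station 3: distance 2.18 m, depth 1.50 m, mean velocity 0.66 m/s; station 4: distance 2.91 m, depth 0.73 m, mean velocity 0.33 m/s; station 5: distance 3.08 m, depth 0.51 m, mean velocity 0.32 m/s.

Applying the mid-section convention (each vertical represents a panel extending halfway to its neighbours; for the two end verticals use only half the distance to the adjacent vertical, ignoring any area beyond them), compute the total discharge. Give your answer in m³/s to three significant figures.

2.00 m³/s

w_1 = (1.40 − 0.29)/2 = 0.555 m; q_1 = 0.23 × 0.55 × 0.555 = 0.07021 m³/s
w_2 = (2.18 − 0.29)/2 = 0.945 m; q_2 = 0.58 × 1.94 × 0.945 = 1.063 m³/s
w_3 = (2.91 − 1.40)/2 = 0.755 m; q_3 = 0.66 × 1.50 × 0.755 = 0.7475 m³/s
w_4 = (3.08 − 2.18)/2 = 0.45 m; q_4 = 0.33 × 0.73 × 0.45 = 0.1084 m³/s
w_5 = (3.08 − 2.91)/2 = 0.085 m; q_5 = 0.32 × 0.51 × 0.085 = 0.01387 m³/s
Q = Σ qᵢ = 2.003 m³/s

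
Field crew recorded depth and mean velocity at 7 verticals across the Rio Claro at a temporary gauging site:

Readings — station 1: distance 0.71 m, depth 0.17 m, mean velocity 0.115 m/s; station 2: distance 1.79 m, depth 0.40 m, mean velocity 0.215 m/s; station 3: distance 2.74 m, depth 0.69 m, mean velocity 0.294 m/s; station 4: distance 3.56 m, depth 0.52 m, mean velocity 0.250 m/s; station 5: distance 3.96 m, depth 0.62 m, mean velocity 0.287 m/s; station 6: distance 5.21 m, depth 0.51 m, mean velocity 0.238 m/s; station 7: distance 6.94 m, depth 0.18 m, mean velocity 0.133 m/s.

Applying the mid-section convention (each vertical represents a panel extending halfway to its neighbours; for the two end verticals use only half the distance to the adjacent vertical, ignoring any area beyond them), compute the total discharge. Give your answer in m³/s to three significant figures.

0.705 m³/s

w_1 = (1.79 − 0.71)/2 = 0.54 m; q_1 = 0.115 × 0.17 × 0.54 = 0.01056 m³/s
w_2 = (2.74 − 0.71)/2 = 1.015 m; q_2 = 0.215 × 0.40 × 1.015 = 0.08729 m³/s
w_3 = (3.56 − 1.79)/2 = 0.885 m; q_3 = 0.294 × 0.69 × 0.885 = 0.1795 m³/s
w_4 = (3.96 − 2.74)/2 = 0.61 m; q_4 = 0.250 × 0.52 × 0.61 = 0.07930 m³/s
w_5 = (5.21 − 3.56)/2 = 0.825 m; q_5 = 0.287 × 0.62 × 0.825 = 0.1468 m³/s
w_6 = (6.94 − 3.96)/2 = 1.49 m; q_6 = 0.238 × 0.51 × 1.49 = 0.1809 m³/s
w_7 = (6.94 − 5.21)/2 = 0.865 m; q_7 = 0.133 × 0.18 × 0.865 = 0.02071 m³/s
Q = Σ qᵢ = 0.7050 m³/s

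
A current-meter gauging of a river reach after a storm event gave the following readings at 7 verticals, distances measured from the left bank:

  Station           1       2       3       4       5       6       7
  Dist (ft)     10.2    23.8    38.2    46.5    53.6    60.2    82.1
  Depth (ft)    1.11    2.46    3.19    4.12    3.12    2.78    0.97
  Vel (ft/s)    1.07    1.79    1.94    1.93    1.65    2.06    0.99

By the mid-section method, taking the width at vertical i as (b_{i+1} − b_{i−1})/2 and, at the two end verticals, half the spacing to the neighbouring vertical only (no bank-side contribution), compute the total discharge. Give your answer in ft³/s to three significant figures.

329 ft³/s

w_1 = (23.8 − 10.2)/2 = 6.8 ft; q_1 = 1.07 × 1.11 × 6.8 = 8.076 ft³/s
w_2 = (38.2 − 10.2)/2 = 14 ft; q_2 = 1.79 × 2.46 × 14 = 61.65 ft³/s
w_3 = (46.5 − 23.8)/2 = 11.35 ft; q_3 = 1.94 × 3.19 × 11.35 = 70.24 ft³/s
w_4 = (53.6 − 38.2)/2 = 7.7 ft; q_4 = 1.93 × 4.12 × 7.7 = 61.23 ft³/s
w_5 = (60.2 − 46.5)/2 = 6.85 ft; q_5 = 1.65 × 3.12 × 6.85 = 35.26 ft³/s
w_6 = (82.1 − 53.6)/2 = 14.25 ft; q_6 = 2.06 × 2.78 × 14.25 = 81.61 ft³/s
w_7 = (82.1 − 60.2)/2 = 10.95 ft; q_7 = 0.99 × 0.97 × 10.95 = 10.52 ft³/s
Q = Σ qᵢ = 328.6 ft³/s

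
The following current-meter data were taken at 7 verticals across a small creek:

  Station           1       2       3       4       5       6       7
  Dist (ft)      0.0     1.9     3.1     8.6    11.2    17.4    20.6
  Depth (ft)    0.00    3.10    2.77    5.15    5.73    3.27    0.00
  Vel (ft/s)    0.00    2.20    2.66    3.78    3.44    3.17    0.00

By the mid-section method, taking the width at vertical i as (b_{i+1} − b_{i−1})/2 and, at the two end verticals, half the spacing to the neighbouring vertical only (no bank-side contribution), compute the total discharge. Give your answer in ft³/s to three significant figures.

w_2 = (3.1 − 0.0)/2 = 1.55 ft; q_2 = 2.20 × 3.10 × 1.55 = 10.57 ft³/s
w_3 = (8.6 − 1.9)/2 = 3.35 ft; q_3 = 2.66 × 2.77 × 3.35 = 24.68 ft³/s
w_4 = (11.2 − 3.1)/2 = 4.05 ft; q_4 = 3.78 × 5.15 × 4.05 = 78.84 ft³/s
w_5 = (17.4 − 8.6)/2 = 4.4 ft; q_5 = 3.44 × 5.73 × 4.4 = 86.73 ft³/s
w_6 = (20.6 − 11.2)/2 = 4.7 ft; q_6 = 3.17 × 3.27 × 4.7 = 48.72 ft³/s
Stations 1, 7 contribute zero (depth or velocity is 0).
Q = Σ qᵢ = 249.5 ft³/s

250 ft³/s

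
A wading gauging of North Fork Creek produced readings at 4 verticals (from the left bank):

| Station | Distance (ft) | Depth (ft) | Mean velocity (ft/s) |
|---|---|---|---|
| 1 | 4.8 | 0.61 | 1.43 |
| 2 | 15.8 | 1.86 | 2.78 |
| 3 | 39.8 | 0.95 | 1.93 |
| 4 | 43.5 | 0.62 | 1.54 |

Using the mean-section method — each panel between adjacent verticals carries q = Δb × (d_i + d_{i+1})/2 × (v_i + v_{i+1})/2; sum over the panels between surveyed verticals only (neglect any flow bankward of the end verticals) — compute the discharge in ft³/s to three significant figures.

113 ft³/s

Panel 1-2: Δb = 11 ft, d̄ = (0.61+1.86)/2 = 1.235, v̄ = (1.43+2.78)/2 = 2.105 → q = 11×1.235×2.105 = 28.60 ft³/s
Panel 2-3: Δb = 24 ft, d̄ = (1.86+0.95)/2 = 1.405, v̄ = (2.78+1.93)/2 = 2.355 → q = 24×1.405×2.355 = 79.41 ft³/s
Panel 3-4: Δb = 3.7 ft, d̄ = (0.95+0.62)/2 = 0.785, v̄ = (1.93+1.54)/2 = 1.735 → q = 3.7×0.785×1.735 = 5.039 ft³/s
Q = Σ q = 113.0 ft³/s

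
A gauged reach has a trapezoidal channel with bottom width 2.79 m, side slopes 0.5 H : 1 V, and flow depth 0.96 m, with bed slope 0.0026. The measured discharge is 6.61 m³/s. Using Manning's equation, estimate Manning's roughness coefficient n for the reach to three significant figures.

0.0179

A = (b + z·y)·y = (2.79 + 0.5×0.96)×0.96 = 3.139 m²
P = b + 2y√(1+z²) = 2.79 + 2×0.96×√(1+0.5²) = 4.937 m
R = A/P = 3.139/4.937 = 0.6359 m
n = (1/Q)·A·R^(2/3)·S^(1/2) = (1/6.61) × 3.139 × 0.7395 × 0.05099 = 0.01791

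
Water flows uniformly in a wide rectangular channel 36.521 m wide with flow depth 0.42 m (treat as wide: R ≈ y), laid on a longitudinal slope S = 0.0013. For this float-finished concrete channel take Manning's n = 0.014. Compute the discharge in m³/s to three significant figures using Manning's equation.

A = b·y = 36.521 × 0.42 = 15.34 m²
Wide channel: R ≈ y = 0.42 m
Q = (1/n)·A·R^(2/3)·S^(1/2) = (1/0.014) × 15.34 × 0.4200^(2/3) × 0.0013^(1/2) = 22.15 m³/s

22.2 m³/s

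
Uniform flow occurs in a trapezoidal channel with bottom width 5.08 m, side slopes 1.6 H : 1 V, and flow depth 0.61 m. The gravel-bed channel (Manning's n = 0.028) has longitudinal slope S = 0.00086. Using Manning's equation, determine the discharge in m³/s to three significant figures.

A = (b + z·y)·y = (5.08 + 1.6×0.61)×0.61 = 3.694 m²
P = b + 2y√(1+z²) = 5.08 + 2×0.61×√(1+1.6²) = 7.382 m
R = A/P = 3.694/7.382 = 0.5004 m
Q = (1/n)·A·R^(2/3)·S^(1/2) = (1/0.028) × 3.694 × 0.5004^(2/3) × 0.00086^(1/2) = 2.439 m³/s

2.44 m³/s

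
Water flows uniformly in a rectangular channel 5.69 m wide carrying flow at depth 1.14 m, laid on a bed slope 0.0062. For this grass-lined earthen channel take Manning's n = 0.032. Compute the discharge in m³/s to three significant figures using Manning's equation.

13.9 m³/s

A = b·y = 5.69 × 1.14 = 6.487 m²
P = b + 2y = 5.69 + 2×1.14 = 7.970 m
R = A/P = 6.487/7.970 = 0.8139 m
Q = (1/n)·A·R^(2/3)·S^(1/2) = (1/0.032) × 6.487 × 0.8139^(2/3) × 0.0062^(1/2) = 13.91 m³/s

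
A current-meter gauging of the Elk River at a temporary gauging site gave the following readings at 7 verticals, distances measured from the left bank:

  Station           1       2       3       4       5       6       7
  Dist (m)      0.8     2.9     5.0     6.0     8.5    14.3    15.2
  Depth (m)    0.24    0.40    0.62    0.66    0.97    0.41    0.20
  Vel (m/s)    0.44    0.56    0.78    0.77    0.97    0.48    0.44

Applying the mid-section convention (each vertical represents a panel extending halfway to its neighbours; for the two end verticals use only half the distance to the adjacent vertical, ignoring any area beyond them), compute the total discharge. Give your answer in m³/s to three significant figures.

6.82 m³/s

w_1 = (2.9 − 0.8)/2 = 1.05 m; q_1 = 0.44 × 0.24 × 1.05 = 0.1109 m³/s
w_2 = (5.0 − 0.8)/2 = 2.1 m; q_2 = 0.56 × 0.40 × 2.1 = 0.4704 m³/s
w_3 = (6.0 − 2.9)/2 = 1.55 m; q_3 = 0.78 × 0.62 × 1.55 = 0.7496 m³/s
w_4 = (8.5 − 5.0)/2 = 1.75 m; q_4 = 0.77 × 0.66 × 1.75 = 0.8894 m³/s
w_5 = (14.3 − 6.0)/2 = 4.15 m; q_5 = 0.97 × 0.97 × 4.15 = 3.905 m³/s
w_6 = (15.2 − 8.5)/2 = 3.35 m; q_6 = 0.48 × 0.41 × 3.35 = 0.6593 m³/s
w_7 = (15.2 − 14.3)/2 = 0.45 m; q_7 = 0.44 × 0.20 × 0.45 = 0.03960 m³/s
Q = Σ qᵢ = 6.824 m³/s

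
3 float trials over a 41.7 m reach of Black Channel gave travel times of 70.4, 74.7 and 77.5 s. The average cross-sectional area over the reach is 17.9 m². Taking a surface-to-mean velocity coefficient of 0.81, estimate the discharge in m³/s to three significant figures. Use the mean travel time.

8.15 m³/s

t̄ = (70.4 + 74.7 + 77.5) / 3 = 74.2 s
v_surface = L / t̄ = 41.7 / 74.2 = 0.5620 m/s
v_mean = 0.81 × 0.5620 = 0.4552 m/s
Q = A × v_mean = 17.9 × 0.4552 = 8.148 m³/s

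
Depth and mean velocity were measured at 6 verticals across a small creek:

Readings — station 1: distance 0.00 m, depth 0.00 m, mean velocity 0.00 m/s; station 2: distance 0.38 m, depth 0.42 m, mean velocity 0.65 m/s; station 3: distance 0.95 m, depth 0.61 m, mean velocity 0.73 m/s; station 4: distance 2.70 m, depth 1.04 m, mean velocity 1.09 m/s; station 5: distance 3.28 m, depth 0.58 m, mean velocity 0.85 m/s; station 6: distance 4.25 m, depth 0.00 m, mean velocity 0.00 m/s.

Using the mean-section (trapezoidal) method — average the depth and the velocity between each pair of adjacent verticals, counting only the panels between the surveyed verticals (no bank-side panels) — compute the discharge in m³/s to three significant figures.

Panel 1-2: Δb = 0.38 m, d̄ = (0.00+0.42)/2 = 0.21, v̄ = (0.00+0.65)/2 = 0.325 → q = 0.38×0.21×0.325 = 0.02594 m³/s
Panel 2-3: Δb = 0.57 m, d̄ = (0.42+0.61)/2 = 0.515, v̄ = (0.65+0.73)/2 = 0.69 → q = 0.57×0.515×0.69 = 0.2025 m³/s
Panel 3-4: Δb = 1.75 m, d̄ = (0.61+1.04)/2 = 0.825, v̄ = (0.73+1.09)/2 = 0.91 → q = 1.75×0.825×0.91 = 1.314 m³/s
Panel 4-5: Δb = 0.58 m, d̄ = (1.04+0.58)/2 = 0.81, v̄ = (1.09+0.85)/2 = 0.97 → q = 0.58×0.81×0.97 = 0.4557 m³/s
Panel 5-6: Δb = 0.97 m, d̄ = (0.58+0.00)/2 = 0.29, v̄ = (0.85+0.00)/2 = 0.425 → q = 0.97×0.29×0.425 = 0.1196 m³/s
Q = Σ q = 2.118 m³/s

2.12 m³/s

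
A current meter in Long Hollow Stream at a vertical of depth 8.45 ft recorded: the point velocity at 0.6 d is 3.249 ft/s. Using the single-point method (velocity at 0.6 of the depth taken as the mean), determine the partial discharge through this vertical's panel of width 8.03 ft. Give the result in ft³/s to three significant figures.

v̄ = v₀.₆ = 3.249 ft/s
q = v̄ × d × w = 3.249 × 8.45 × 8.03 = 220.5 ft³/s

220 ft³/s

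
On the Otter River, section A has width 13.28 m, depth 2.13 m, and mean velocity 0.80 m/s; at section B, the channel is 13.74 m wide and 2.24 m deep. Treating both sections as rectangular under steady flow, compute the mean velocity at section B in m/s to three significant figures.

Q = A₁V₁ = (13.28×2.13) × 0.80 = 22.63 m³/s
A₂ = 13.74 × 2.24 = 30.78 m²
V₂ = Q/A₂ = 22.63/30.78 = 0.7352 m/s

0.735 m/s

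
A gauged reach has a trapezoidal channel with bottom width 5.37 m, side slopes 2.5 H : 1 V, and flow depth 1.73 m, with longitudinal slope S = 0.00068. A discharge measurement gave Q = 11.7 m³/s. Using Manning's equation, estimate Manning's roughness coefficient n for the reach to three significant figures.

0.0408

A = (b + z·y)·y = (5.37 + 2.5×1.73)×1.73 = 16.77 m²
P = b + 2y√(1+z²) = 5.37 + 2×1.73×√(1+2.5²) = 14.69 m
R = A/P = 16.77/14.69 = 1.142 m
n = (1/Q)·A·R^(2/3)·S^(1/2) = (1/11.7) × 16.77 × 1.093 × 0.02608 = 0.04084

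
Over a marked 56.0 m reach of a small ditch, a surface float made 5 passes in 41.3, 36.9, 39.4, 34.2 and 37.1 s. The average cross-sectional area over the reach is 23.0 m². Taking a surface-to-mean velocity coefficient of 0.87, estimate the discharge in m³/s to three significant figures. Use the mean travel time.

t̄ = (41.3 + 36.9 + 39.4 + 34.2 + 37.1) / 5 = 37.78 s
v_surface = L / t̄ = 56.0 / 37.78 = 1.482 m/s
v_mean = 0.87 × 1.482 = 1.290 m/s
Q = A × v_mean = 23.0 × 1.290 = 29.66 m³/s

29.7 m³/s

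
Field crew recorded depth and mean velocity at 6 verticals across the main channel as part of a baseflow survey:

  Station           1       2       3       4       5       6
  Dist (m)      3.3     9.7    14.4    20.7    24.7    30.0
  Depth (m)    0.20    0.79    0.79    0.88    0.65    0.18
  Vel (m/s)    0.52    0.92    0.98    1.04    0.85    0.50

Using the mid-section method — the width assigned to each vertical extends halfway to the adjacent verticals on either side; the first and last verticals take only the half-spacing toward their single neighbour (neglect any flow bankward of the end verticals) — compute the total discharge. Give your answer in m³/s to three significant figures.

w_1 = (9.7 − 3.3)/2 = 3.2 m; q_1 = 0.52 × 0.20 × 3.2 = 0.3328 m³/s
w_2 = (14.4 − 3.3)/2 = 5.55 m; q_2 = 0.92 × 0.79 × 5.55 = 4.034 m³/s
w_3 = (20.7 − 9.7)/2 = 5.5 m; q_3 = 0.98 × 0.79 × 5.5 = 4.258 m³/s
w_4 = (24.7 − 14.4)/2 = 5.15 m; q_4 = 1.04 × 0.88 × 5.15 = 4.713 m³/s
w_5 = (30.0 − 20.7)/2 = 4.65 m; q_5 = 0.85 × 0.65 × 4.65 = 2.569 m³/s
w_6 = (30.0 − 24.7)/2 = 2.65 m; q_6 = 0.50 × 0.18 × 2.65 = 0.2385 m³/s
Q = Σ qᵢ = 16.15 m³/s

16.1 m³/s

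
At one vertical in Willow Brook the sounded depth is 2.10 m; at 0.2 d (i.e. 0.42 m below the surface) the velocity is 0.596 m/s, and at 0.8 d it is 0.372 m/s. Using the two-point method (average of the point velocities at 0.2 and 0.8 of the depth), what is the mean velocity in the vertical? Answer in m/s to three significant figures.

0.484 m/s

v̄ = (0.596 + 0.372) / 2 = 0.4840 m/s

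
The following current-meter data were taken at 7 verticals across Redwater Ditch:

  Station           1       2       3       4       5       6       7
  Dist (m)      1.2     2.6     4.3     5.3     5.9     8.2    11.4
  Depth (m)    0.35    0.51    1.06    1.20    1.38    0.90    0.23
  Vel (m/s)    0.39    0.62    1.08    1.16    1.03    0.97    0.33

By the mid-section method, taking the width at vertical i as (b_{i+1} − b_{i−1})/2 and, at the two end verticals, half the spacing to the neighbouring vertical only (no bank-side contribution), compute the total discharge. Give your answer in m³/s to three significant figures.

w_1 = (2.6 − 1.2)/2 = 0.7 m; q_1 = 0.39 × 0.35 × 0.7 = 0.09555 m³/s
w_2 = (4.3 − 1.2)/2 = 1.55 m; q_2 = 0.62 × 0.51 × 1.55 = 0.4901 m³/s
w_3 = (5.3 − 2.6)/2 = 1.35 m; q_3 = 1.08 × 1.06 × 1.35 = 1.545 m³/s
w_4 = (5.9 − 4.3)/2 = 0.8 m; q_4 = 1.16 × 1.20 × 0.8 = 1.114 m³/s
w_5 = (8.2 − 5.3)/2 = 1.45 m; q_5 = 1.03 × 1.38 × 1.45 = 2.061 m³/s
w_6 = (11.4 − 5.9)/2 = 2.75 m; q_6 = 0.97 × 0.90 × 2.75 = 2.401 m³/s
w_7 = (11.4 − 8.2)/2 = 1.6 m; q_7 = 0.33 × 0.23 × 1.6 = 0.1214 m³/s
Q = Σ qᵢ = 7.828 m³/s

7.83 m³/s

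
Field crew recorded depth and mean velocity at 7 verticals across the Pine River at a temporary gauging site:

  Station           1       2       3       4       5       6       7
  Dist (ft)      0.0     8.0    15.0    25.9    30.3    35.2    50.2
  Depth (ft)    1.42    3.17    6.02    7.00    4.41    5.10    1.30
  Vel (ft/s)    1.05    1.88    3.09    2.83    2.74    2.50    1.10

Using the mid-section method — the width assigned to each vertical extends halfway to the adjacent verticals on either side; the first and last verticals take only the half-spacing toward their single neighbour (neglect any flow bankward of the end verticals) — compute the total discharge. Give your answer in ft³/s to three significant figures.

562 ft³/s

w_1 = (8.0 − 0.0)/2 = 4 ft; q_1 = 1.05 × 1.42 × 4 = 5.964 ft³/s
w_2 = (15.0 − 0.0)/2 = 7.5 ft; q_2 = 1.88 × 3.17 × 7.5 = 44.70 ft³/s
w_3 = (25.9 − 8.0)/2 = 8.95 ft; q_3 = 3.09 × 6.02 × 8.95 = 166.5 ft³/s
w_4 = (30.3 − 15.0)/2 = 7.65 ft; q_4 = 2.83 × 7.00 × 7.65 = 151.5 ft³/s
w_5 = (35.2 − 25.9)/2 = 4.65 ft; q_5 = 2.74 × 4.41 × 4.65 = 56.19 ft³/s
w_6 = (50.2 − 30.3)/2 = 9.95 ft; q_6 = 2.50 × 5.10 × 9.95 = 126.9 ft³/s
w_7 = (50.2 − 35.2)/2 = 7.5 ft; q_7 = 1.10 × 1.30 × 7.5 = 10.73 ft³/s
Q = Σ qᵢ = 562.5 ft³/s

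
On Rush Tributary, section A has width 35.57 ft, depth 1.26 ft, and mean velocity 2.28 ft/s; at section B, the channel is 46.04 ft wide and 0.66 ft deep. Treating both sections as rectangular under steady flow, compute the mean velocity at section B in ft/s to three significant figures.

Q = A₁V₁ = (35.57×1.26) × 2.28 = 102.2 ft³/s
A₂ = 46.04 × 0.66 = 30.39 ft²
V₂ = Q/A₂ = 102.2/30.39 = 3.363 ft/s

3.36 ft/s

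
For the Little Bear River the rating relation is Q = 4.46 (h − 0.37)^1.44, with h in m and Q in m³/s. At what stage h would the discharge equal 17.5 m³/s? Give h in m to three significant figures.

h − h₀ = (Q/C)^(1/b) = (17.5/4.46)^(1/1.44) = 2.584 m
h = 0.37 + 2.584 = 2.954 m

2.95 m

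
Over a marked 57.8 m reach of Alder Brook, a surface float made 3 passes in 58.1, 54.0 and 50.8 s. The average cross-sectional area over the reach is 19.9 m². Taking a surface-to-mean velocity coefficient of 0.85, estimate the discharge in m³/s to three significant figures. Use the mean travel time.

t̄ = (58.1 + 54.0 + 50.8) / 3 = 54.3 s
v_surface = L / t̄ = 57.8 / 54.3 = 1.064 m/s
v_mean = 0.85 × 1.064 = 0.9048 m/s
Q = A × v_mean = 19.9 × 0.9048 = 18.01 m³/s

18.0 m³/s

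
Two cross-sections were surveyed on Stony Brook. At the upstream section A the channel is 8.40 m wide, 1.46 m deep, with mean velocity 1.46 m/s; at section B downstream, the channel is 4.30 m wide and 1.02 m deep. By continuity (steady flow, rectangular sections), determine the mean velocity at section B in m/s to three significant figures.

Q = A₁V₁ = (8.40×1.46) × 1.46 = 17.91 m³/s
A₂ = 4.30 × 1.02 = 4.386 m²
V₂ = Q/A₂ = 17.91/4.386 = 4.082 m/s

4.08 m/s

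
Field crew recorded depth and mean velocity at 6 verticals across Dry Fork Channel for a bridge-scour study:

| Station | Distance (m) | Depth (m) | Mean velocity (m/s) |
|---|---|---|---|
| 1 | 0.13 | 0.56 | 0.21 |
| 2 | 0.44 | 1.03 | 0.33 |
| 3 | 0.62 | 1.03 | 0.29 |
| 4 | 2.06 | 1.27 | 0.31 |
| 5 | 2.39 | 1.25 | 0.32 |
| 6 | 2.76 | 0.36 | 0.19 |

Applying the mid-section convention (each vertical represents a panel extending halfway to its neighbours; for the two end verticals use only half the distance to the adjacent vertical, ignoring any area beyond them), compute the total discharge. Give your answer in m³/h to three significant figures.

3040 m³/h

w_1 = (0.44 − 0.13)/2 = 0.155 m; q_1 = 0.21 × 0.56 × 0.155 = 0.01823 m³/s
w_2 = (0.62 − 0.13)/2 = 0.245 m; q_2 = 0.33 × 1.03 × 0.245 = 0.08328 m³/s
w_3 = (2.06 − 0.44)/2 = 0.81 m; q_3 = 0.29 × 1.03 × 0.81 = 0.2419 m³/s
w_4 = (2.39 − 0.62)/2 = 0.885 m; q_4 = 0.31 × 1.27 × 0.885 = 0.3484 m³/s
w_5 = (2.76 − 2.06)/2 = 0.35 m; q_5 = 0.32 × 1.25 × 0.35 = 0.1400 m³/s
w_6 = (2.76 − 2.39)/2 = 0.185 m; q_6 = 0.19 × 0.36 × 0.185 = 0.01265 m³/s
Q = Σ qᵢ = 0.8445 m³/s
= 0.8445 × 3600 = 3040 m³/h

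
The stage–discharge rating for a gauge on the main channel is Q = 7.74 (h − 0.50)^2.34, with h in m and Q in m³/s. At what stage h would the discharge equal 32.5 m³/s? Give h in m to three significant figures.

h − h₀ = (Q/C)^(1/b) = (32.5/7.74)^(1/2.34) = 1.846 m
h = 0.50 + 1.846 = 2.346 m

2.35 m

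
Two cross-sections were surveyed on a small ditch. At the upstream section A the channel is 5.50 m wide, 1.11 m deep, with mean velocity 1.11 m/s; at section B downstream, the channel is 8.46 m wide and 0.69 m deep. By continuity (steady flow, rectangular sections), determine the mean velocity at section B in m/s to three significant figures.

Q = A₁V₁ = (5.50×1.11) × 1.11 = 6.777 m³/s
A₂ = 8.46 × 0.69 = 5.837 m²
V₂ = Q/A₂ = 6.777/5.837 = 1.161 m/s

1.16 m/s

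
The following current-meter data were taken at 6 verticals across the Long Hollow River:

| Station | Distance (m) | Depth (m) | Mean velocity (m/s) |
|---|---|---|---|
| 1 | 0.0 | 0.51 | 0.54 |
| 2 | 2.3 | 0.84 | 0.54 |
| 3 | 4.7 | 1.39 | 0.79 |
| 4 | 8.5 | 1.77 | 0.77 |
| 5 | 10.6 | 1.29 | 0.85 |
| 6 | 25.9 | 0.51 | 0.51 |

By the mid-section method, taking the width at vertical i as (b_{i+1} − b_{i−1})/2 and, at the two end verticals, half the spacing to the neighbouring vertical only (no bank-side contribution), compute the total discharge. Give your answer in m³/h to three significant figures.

w_1 = (2.3 − 0.0)/2 = 1.15 m; q_1 = 0.54 × 0.51 × 1.15 = 0.3167 m³/s
w_2 = (4.7 − 0.0)/2 = 2.35 m; q_2 = 0.54 × 0.84 × 2.35 = 1.066 m³/s
w_3 = (8.5 − 2.3)/2 = 3.1 m; q_3 = 0.79 × 1.39 × 3.1 = 3.404 m³/s
w_4 = (10.6 − 4.7)/2 = 2.95 m; q_4 = 0.77 × 1.77 × 2.95 = 4.021 m³/s
w_5 = (25.9 − 8.5)/2 = 8.7 m; q_5 = 0.85 × 1.29 × 8.7 = 9.540 m³/s
w_6 = (25.9 − 10.6)/2 = 7.65 m; q_6 = 0.51 × 0.51 × 7.65 = 1.990 m³/s
Q = Σ qᵢ = 20.34 m³/s
= 20.34 × 3600 = 73210 m³/h

73200 m³/h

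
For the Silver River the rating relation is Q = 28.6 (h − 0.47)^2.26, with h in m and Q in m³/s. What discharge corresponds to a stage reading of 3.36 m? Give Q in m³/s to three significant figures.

315 m³/s

Q = 28.6 × (3.36 − 0.47)^2.26 = 28.6 × 2.89^2.26 = 314.8 m³/s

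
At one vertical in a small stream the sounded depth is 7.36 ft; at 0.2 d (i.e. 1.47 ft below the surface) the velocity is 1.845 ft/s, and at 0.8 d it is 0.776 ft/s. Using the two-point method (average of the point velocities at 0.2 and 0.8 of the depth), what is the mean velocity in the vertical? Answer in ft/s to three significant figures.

1.31 ft/s

v̄ = (1.845 + 0.776) / 2 = 1.311 ft/s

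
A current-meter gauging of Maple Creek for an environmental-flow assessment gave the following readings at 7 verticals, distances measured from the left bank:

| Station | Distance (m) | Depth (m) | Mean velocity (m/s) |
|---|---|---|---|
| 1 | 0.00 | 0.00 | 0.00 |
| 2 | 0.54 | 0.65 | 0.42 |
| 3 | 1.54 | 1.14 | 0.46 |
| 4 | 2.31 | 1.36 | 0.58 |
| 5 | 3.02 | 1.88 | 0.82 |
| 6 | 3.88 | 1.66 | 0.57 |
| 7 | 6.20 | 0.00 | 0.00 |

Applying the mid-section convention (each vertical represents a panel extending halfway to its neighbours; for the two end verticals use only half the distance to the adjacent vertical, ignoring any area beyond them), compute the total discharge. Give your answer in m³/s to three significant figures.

w_2 = (1.54 − 0.00)/2 = 0.77 m; q_2 = 0.42 × 0.65 × 0.77 = 0.2102 m³/s
w_3 = (2.31 − 0.54)/2 = 0.885 m; q_3 = 0.46 × 1.14 × 0.885 = 0.4641 m³/s
w_4 = (3.02 − 1.54)/2 = 0.74 m; q_4 = 0.58 × 1.36 × 0.74 = 0.5837 m³/s
w_5 = (3.88 − 2.31)/2 = 0.785 m; q_5 = 0.82 × 1.88 × 0.785 = 1.210 m³/s
w_6 = (6.20 − 3.02)/2 = 1.59 m; q_6 = 0.57 × 1.66 × 1.59 = 1.504 m³/s
Stations 1, 7 contribute zero (depth or velocity is 0).
Q = Σ qᵢ = 3.973 m³/s

3.97 m³/s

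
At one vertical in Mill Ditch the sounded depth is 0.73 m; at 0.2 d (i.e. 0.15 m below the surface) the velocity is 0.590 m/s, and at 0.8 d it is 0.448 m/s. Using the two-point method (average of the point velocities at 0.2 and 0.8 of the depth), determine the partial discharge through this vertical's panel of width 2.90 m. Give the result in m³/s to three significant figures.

1.10 m³/s

v̄ = (0.590 + 0.448) / 2 = 0.5190 m/s
q = v̄ × d × w = 0.5190 × 0.73 × 2.90 = 1.099 m³/s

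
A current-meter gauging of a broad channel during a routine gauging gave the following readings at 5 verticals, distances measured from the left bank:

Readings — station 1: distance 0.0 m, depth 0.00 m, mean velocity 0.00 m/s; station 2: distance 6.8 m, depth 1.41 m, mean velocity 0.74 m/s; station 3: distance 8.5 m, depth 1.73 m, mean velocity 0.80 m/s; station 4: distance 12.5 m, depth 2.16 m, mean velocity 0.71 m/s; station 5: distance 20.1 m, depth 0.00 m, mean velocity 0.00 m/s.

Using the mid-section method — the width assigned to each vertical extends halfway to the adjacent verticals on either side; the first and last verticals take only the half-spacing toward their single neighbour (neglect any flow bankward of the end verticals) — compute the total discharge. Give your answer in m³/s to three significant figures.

w_2 = (8.5 − 0.0)/2 = 4.25 m; q_2 = 0.74 × 1.41 × 4.25 = 4.434 m³/s
w_3 = (12.5 − 6.8)/2 = 2.85 m; q_3 = 0.80 × 1.73 × 2.85 = 3.944 m³/s
w_4 = (20.1 − 8.5)/2 = 5.8 m; q_4 = 0.71 × 2.16 × 5.8 = 8.895 m³/s
Stations 1, 5 contribute zero (depth or velocity is 0).
Q = Σ qᵢ = 17.27 m³/s

17.3 m³/s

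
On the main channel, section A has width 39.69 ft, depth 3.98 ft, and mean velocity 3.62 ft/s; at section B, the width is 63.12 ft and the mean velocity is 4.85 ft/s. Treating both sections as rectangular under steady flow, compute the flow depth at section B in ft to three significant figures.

1.87 ft

Q = A₁V₁ = (39.69×3.98) × 3.62 = 571.8 ft³/s
d₂ = Q/(b₂ V₂) = 571.8/(63.12×4.85) = 1.868 ft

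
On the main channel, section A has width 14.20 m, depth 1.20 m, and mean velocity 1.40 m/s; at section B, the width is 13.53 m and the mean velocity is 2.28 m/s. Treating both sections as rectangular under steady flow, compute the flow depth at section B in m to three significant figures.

0.773 m

Q = A₁V₁ = (14.20×1.20) × 1.40 = 23.86 m³/s
d₂ = Q/(b₂ V₂) = 23.86/(13.53×2.28) = 0.7733 m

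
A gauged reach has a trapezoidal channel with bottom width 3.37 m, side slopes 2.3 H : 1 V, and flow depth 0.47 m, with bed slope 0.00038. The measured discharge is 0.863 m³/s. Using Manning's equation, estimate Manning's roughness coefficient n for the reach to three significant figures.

0.0241

A = (b + z·y)·y = (3.37 + 2.3×0.47)×0.47 = 2.092 m²
P = b + 2y√(1+z²) = 3.37 + 2×0.47×√(1+2.3²) = 5.728 m
R = A/P = 2.092/5.728 = 0.3652 m
n = (1/Q)·A·R^(2/3)·S^(1/2) = (1/0.863) × 2.092 × 0.5110 × 0.01949 = 0.02415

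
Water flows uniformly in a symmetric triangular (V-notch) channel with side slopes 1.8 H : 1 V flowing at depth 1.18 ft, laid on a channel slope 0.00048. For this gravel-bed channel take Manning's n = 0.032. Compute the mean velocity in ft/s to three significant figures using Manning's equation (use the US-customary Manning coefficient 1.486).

A = z·y² = 1.8×1.18² = 2.506 ft²
P = 2y√(1+z²) = 2×1.18×√(1+1.8²) = 4.860 ft
R = A/P = 2.506/4.860 = 0.5158 ft
Q = (1.486/n)·A·R^(2/3)·S^(1/2) = (1.486/0.032) × 2.506 × 0.5158^(2/3) × 0.00048^(1/2) = 1.640 ft³/s
V = Q/A = 1.640/2.506 = 0.6543 ft/s

0.654 ft/s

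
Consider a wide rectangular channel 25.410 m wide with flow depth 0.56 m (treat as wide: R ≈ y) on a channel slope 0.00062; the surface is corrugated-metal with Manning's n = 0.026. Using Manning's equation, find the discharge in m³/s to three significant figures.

A = b·y = 25.410 × 0.56 = 14.23 m²
Wide channel: R ≈ y = 0.56 m
Q = (1/n)·A·R^(2/3)·S^(1/2) = (1/0.026) × 14.23 × 0.5600^(2/3) × 0.00062^(1/2) = 9.258 m³/s

9.26 m³/s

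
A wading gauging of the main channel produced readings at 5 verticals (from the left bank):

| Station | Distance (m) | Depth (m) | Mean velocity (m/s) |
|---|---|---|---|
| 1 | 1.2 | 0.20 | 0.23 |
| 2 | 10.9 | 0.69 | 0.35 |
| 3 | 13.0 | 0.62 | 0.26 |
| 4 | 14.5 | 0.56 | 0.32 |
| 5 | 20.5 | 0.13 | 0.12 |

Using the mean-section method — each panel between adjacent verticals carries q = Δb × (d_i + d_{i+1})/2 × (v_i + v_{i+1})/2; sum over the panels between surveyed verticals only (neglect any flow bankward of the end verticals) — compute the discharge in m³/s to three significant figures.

2.38 m³/s

Panel 1-2: Δb = 9.7 m, d̄ = (0.20+0.69)/2 = 0.445, v̄ = (0.23+0.35)/2 = 0.29 → q = 9.7×0.445×0.29 = 1.252 m³/s
Panel 2-3: Δb = 2.1 m, d̄ = (0.69+0.62)/2 = 0.655, v̄ = (0.35+0.26)/2 = 0.305 → q = 2.1×0.655×0.305 = 0.4195 m³/s
Panel 3-4: Δb = 1.5 m, d̄ = (0.62+0.56)/2 = 0.59, v̄ = (0.26+0.32)/2 = 0.29 → q = 1.5×0.59×0.29 = 0.2567 m³/s
Panel 4-5: Δb = 6 m, d̄ = (0.56+0.13)/2 = 0.345, v̄ = (0.32+0.12)/2 = 0.22 → q = 6×0.345×0.22 = 0.4554 m³/s
Q = Σ q = 2.383 m³/s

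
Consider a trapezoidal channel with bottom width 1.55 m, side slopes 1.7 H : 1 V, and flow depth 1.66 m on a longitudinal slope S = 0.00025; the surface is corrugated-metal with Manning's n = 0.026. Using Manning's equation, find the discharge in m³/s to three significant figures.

A = (b + z·y)·y = (1.55 + 1.7×1.66)×1.66 = 7.258 m²
P = b + 2y√(1+z²) = 1.55 + 2×1.66×√(1+1.7²) = 8.098 m
R = A/P = 7.258/8.098 = 0.8962 m
Q = (1/n)·A·R^(2/3)·S^(1/2) = (1/0.026) × 7.258 × 0.8962^(2/3) × 0.00025^(1/2) = 4.103 m³/s

4.10 m³/s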